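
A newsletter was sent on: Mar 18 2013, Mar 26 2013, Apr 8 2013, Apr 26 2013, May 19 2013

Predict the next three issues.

Jun 16 2013, Jul 19 2013, Aug 26 2013

Intervals are 8, 13, 18, 23 days — an arithmetic progression with common difference 5.
Next gap: 28 days. May 19 2013 + 28 days = Jun 16 2013.
Next gap: 33 days. Jun 16 2013 + 33 days = Jul 19 2013.
Next gap: 38 days. Jul 19 2013 + 38 days = Aug 26 2013.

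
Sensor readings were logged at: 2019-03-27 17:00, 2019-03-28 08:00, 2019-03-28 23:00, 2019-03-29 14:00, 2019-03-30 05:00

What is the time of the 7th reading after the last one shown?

2019-04-03 14:00

The interval is a steady 15 hours (15, 15, 15, 15).
2019-03-30 05:00 + 15 h = 2019-03-30 20:00.
2019-03-30 20:00 + 15 h = 2019-03-31 11:00.
2019-03-31 11:00 + 15 h = 2019-04-01 02:00.
2019-04-01 02:00 + 15 h = 2019-04-01 17:00.
2019-04-01 17:00 + 15 h = 2019-04-02 08:00.
2019-04-02 08:00 + 15 h = 2019-04-02 23:00.
2019-04-02 23:00 + 15 h = 2019-04-03 14:00.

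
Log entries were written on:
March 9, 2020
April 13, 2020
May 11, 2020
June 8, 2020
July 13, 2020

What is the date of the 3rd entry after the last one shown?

All dates are Mondays, 35, 28, 28, 35 days apart.
Specifically, the 2nd Monday of each month.
2nd Monday of August 2020: August 10, 2020.
September 2020 — 2nd Monday is September 14, 2020.
October 2020 — 2nd Monday is October 12, 2020.

October 12, 2020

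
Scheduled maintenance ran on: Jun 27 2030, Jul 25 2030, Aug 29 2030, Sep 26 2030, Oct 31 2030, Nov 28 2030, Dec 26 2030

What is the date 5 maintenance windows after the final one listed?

Every date is a Thursday; gaps 28, 35, 28, 35, 28, 28 days.
Each is the last Thursday of its month (at least one falls on the 29th or later, ruling out '4th Thursday').
January 2031 ends with Thursday Jan 30 2031.
Last Thursday of February 2031: Feb 27 2031.
Last Thursday of March 2031: Mar 27 2031.
April 2031 ends with Thursday Apr 24 2031.
Last Thursday of May 2031: May 29 2031.

May 29 2031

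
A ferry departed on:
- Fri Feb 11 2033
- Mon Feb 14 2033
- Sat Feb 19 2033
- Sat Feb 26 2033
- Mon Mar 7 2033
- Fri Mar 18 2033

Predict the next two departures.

Thu Mar 31 2033, Fri Apr 15 2033

The spacing grows by 2 each time: 3, 5, 7, 9, 11 days.
Next gap: 13 days. Fri Mar 18 2033 + 13 days = Thu Mar 31 2033.
Next gap: 15 days. Thu Mar 31 2033 + 15 days = Fri Apr 15 2033.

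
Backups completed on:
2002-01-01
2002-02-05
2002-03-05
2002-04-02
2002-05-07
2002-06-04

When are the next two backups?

2002-07-02, 2002-08-06

These are Tuesdays at 28- or 35-day spacing (35, 28, 28, 35, 28).
The pattern: 1st Tuesday of the month.
1st Tuesday of July 2002: 2002-07-02.
August 2002 — 1st Tuesday is 2002-08-06.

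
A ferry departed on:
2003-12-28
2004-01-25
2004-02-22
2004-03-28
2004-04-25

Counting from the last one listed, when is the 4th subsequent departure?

2004-08-22

Gaps: 28, 28, 35, 28 days — a mix of 28 and 35. Every date is a Sunday.
Each is the 4th Sunday of its month.
4th Sunday of May 2004: 2004-05-23.
4th Sunday of June 2004: 2004-06-27.
4th Sunday of July 2004: 2004-07-25.
4th Sunday of August 2004: 2004-08-22.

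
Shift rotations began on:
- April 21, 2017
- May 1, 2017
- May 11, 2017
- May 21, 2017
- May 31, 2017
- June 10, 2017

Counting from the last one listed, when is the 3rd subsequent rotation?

July 10, 2017

Every event comes 10 days after the last (10, 10, 10, 10, 10).
June 10, 2017 + 10 days = June 20, 2017.
June 20, 2017 + 10 days = June 30, 2017.
June 30, 2017 + 10 days = July 10, 2017.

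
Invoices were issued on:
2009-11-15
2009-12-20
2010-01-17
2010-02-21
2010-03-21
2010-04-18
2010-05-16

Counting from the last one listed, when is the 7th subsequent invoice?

2010-12-19

Gaps: 35, 28, 35, 28, 28, 28 days — a mix of 28 and 35. Every date is a Sunday.
Each is the 3rd Sunday of its month.
June 2010 — 3rd Sunday is 2010-06-20.
3rd Sunday of July 2010: 2010-07-18.
3rd Sunday of August 2010: 2010-08-15.
3rd Sunday of September 2010: 2010-09-19.
October 2010 — 3rd Sunday is 2010-10-17.
3rd Sunday of November 2010: 2010-11-21.
December 2010 — 3rd Sunday is 2010-12-19.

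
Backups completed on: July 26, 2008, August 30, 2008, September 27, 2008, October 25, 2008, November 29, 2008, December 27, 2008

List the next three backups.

These are Saturdays with 35, 28, 28, 35, 28-day gaps.
Each is the final Saturday of its month — August 30, 2008 is past the 28th, so '4th Saturday' doesn't fit.
January 2009 ends with Saturday January 31, 2009.
Last Saturday of February 2009: February 28, 2009.
March 2009 ends with Saturday March 28, 2009.

January 31, 2009; February 28, 2009; March 28, 2009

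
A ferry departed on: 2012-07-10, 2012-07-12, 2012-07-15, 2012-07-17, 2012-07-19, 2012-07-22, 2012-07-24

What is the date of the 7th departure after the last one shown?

2012-08-09

Every event lands on a Tuesday or Thursday or Sunday (gaps cycle 2, 3, 2, 2, 3, 2).
So the schedule is: every Tuesday, Thursday and Sunday.
The following Thursday is 2012-07-26.
The following Sunday is 2012-07-29.
The following Tuesday is 2012-07-31.
The following Thursday is 2012-08-02.
The following Sunday is 2012-08-05.
Next Tuesday: 2012-08-07.
Next Thursday: 2012-08-09.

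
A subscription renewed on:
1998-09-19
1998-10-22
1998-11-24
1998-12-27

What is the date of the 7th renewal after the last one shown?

Gaps between consecutive events: 33, 33, 33 days — a constant 33-day interval.
1998-12-27 + 33 days = 1999-01-29.
1999-01-29 + 33 days = 1999-03-03.
1999-03-03 + 33 days = 1999-04-05.
1999-04-05 + 33 days = 1999-05-08.
1999-05-08 + 33 days = 1999-06-10.
1999-06-10 + 33 days = 1999-07-13.
1999-07-13 + 33 days = 1999-08-15.

1999-08-15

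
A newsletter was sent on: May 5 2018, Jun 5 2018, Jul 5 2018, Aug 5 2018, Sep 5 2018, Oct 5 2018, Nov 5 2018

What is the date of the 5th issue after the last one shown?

Apr 5 2019

Gaps: 31, 30, 31, 31, 30, 31 days — not constant. Every event is on the 5th of the month.
Pattern: the 5th of each month.
Next: December 2018 → Dec 5 2018.
Next: January 2019 → Jan 5 2019.
Next: February 2019 → Feb 5 2019.
Next: March 2019 → Mar 5 2019.
Next: April 2019 → Apr 5 2019.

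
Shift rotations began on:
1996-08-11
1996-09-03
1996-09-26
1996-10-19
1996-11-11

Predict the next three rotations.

1996-12-04, 1996-12-27, 1997-01-19

Every event comes 23 days after the last (23, 23, 23, 23).
1996-11-11 + 23 days = 1996-12-04.
1996-12-04 + 23 days = 1996-12-27.
1996-12-27 + 23 days = 1997-01-19.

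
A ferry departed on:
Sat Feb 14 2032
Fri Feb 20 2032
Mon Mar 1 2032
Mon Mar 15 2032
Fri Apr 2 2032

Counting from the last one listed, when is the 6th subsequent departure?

Mon Oct 11 2032

Gaps: 6, 10, 14, 18 days — each gap is 4 larger than the previous one.
Next gap: 22 days. Fri Apr 2 2032 + 22 days = Sat Apr 24 2032.
Next gap: 26 days. Sat Apr 24 2032 + 26 days = Thu May 20 2032.
Next gap: 30 days. Thu May 20 2032 + 30 days = Sat Jun 19 2032.
Next gap: 34 days. Sat Jun 19 2032 + 34 days = Fri Jul 23 2032.
Next gap: 38 days. Fri Jul 23 2032 + 38 days = Mon Aug 30 2032.
Next gap: 42 days. Mon Aug 30 2032 + 42 days = Mon Oct 11 2032.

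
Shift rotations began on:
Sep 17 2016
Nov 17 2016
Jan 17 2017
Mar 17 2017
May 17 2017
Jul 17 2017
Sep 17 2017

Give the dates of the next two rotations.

Nov 17 2017, Jan 17 2018

Each date is the 17th; the gaps (61, 61, 59, 61, 61, 62) track the month lengths.
The rule is the 17th of every 2 months.
November 2017: Nov 17 2017.
January 2018: Jan 17 2018.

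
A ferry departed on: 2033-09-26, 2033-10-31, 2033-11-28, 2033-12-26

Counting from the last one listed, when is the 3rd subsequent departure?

2034-03-27

These are Mondays with 35, 28, 28-day gaps.
Each is the final Monday of its month — 2033-10-31 is past the 28th, so '4th Monday' doesn't fit.
Last Monday of January 2034: 2034-01-30.
February 2034 ends with Monday 2034-02-27.
Last Monday of March 2034: 2034-03-27.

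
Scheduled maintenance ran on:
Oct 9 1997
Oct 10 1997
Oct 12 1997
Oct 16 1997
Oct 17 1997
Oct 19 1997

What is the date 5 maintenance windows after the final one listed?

The gap pattern 1, 2, 4, 1, 2 repeats every 3 events.
These are the Thursdays, Fridays and Sundays of each week.
Next Thursday: Oct 23 1997.
Next Friday: Oct 24 1997.
The following Sunday is Oct 26 1997.
Next Thursday: Oct 30 1997.
Next Friday: Oct 31 1997.

Oct 31 1997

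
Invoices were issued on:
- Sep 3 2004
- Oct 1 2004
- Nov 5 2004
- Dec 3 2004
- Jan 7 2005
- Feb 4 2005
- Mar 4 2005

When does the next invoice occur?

All dates are Fridays, 28, 35, 28, 35, 28, 28 days apart.
Specifically, the 1st Friday of each month.
1st Friday of April 2005: Apr 1 2005.

Apr 1 2005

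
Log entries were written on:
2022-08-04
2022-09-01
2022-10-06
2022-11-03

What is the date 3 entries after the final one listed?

2023-02-02

All dates are Thursdays, 28, 35, 28 days apart.
Specifically, the 1st Thursday of each month.
1st Thursday of December 2022: 2022-12-01.
1st Thursday of January 2023: 2023-01-05.
1st Thursday of February 2023: 2023-02-02.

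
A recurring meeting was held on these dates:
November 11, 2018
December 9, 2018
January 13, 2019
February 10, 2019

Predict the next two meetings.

These are Sundays at 28- or 35-day spacing (28, 35, 28).
The pattern: 2nd Sunday of the month.
2nd Sunday of March 2019: March 10, 2019.
April 2019 — 2nd Sunday is April 14, 2019.

March 10, 2019; April 14, 2019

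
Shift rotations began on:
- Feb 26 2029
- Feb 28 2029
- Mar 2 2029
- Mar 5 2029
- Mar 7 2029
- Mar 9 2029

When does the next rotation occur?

Gaps: 2, 2, 3, 2, 2 days — not constant, but cyclic with period 3.
The events fall on every Monday, Wednesday and Friday.
Next Monday: Mar 12 2029.

Mar 12 2029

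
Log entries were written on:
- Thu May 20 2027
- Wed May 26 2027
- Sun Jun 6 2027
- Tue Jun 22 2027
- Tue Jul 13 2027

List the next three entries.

Intervals are 6, 11, 16, 21 days — an arithmetic progression with common difference 5.
Next gap: 26 days. Tue Jul 13 2027 + 26 days = Sun Aug 8 2027.
Next gap: 31 days. Sun Aug 8 2027 + 31 days = Wed Sep 8 2027.
Next gap: 36 days. Wed Sep 8 2027 + 36 days = Thu Oct 14 2027.

Sun Aug 8 2027, Wed Sep 8 2027, Thu Oct 14 2027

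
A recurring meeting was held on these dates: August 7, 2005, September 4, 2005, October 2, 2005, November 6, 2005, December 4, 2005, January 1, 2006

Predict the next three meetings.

Gaps: 28, 28, 35, 28, 28 days — a mix of 28 and 35. Every date is a Sunday.
Each is the 1st Sunday of its month.
February 2006 — 1st Sunday is February 5, 2006.
1st Sunday of March 2006: March 5, 2006.
1st Sunday of April 2006: April 2, 2006.

February 5, 2006; March 5, 2006; April 2, 2006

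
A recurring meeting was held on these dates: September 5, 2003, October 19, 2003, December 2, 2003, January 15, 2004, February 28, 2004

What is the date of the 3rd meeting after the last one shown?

July 9, 2004

The spacing is 44, 44, 44, 44 days — always 44 days.
February 28, 2004 + 44 days = April 12, 2004.
April 12, 2004 + 44 days = May 26, 2004.
May 26, 2004 + 44 days = July 9, 2004.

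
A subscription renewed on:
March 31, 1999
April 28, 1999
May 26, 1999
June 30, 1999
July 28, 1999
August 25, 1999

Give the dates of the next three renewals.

All Wednesdays; the gaps (28, 28, 35, 28, 28) vary with month length.
This is the last Wednesday of each month.
September 1999 ends with Wednesday September 29, 1999.
Last Wednesday of October 1999: October 27, 1999.
Last Wednesday of November 1999: November 24, 1999.

September 29, 1999; October 27, 1999; November 24, 1999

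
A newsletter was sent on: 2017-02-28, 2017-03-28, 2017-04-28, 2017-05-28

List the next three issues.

2017-06-28, 2017-07-28, 2017-08-28

Gaps: 28, 31, 30 days — not constant. Every event is on the 28th of the month.
Pattern: the 28th of each month.
Next: June 2017 → 2017-06-28.
July 2017: 2017-07-28.
August 2017: 2017-08-28.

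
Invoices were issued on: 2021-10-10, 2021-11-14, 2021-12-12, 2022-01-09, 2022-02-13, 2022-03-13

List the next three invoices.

Gaps: 35, 28, 28, 35, 28 days — a mix of 28 and 35. Every date is a Sunday.
Each is the 2nd Sunday of its month.
2nd Sunday of April 2022: 2022-04-10.
May 2022 — 2nd Sunday is 2022-05-08.
June 2022 — 2nd Sunday is 2022-06-12.

2022-04-10, 2022-05-08, 2022-06-12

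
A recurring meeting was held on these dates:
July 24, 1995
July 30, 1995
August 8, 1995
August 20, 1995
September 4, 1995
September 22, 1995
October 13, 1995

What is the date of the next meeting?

November 6, 1995

Intervals are 6, 9, 12, 15, 18, 21 days — an arithmetic progression with common difference 3.
Next gap: 24 days. October 13, 1995 + 24 days = November 6, 1995.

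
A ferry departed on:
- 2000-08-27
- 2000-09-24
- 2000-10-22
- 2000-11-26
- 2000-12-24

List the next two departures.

2001-01-28, 2001-02-25

Gaps: 28, 28, 35, 28 days — a mix of 28 and 35. Every date is a Sunday.
Each is the 4th Sunday of its month.
January 2001 — 4th Sunday is 2001-01-28.
4th Sunday of February 2001: 2001-02-25.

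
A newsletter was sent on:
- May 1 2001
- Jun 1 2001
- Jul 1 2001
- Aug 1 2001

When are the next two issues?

Sep 1 2001, Oct 1 2001

Gaps: 31, 30, 31 days — not constant. Every event is on the 1st of the month.
Pattern: the 1st of each month.
September 2001: Sep 1 2001.
October 2001: Oct 1 2001.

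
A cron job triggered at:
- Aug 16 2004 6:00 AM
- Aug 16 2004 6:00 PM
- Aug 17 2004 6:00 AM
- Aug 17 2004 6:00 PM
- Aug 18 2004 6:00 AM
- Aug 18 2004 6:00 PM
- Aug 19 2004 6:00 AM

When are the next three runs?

Aug 19 2004 6:00 PM, Aug 20 2004 6:00 AM, Aug 20 2004 6:00 PM

The interval is a steady 12 hours (12, 12, 12, 12, 12, 12).
Aug 19 2004 6:00 AM + 12 h = Aug 19 2004 6:00 PM.
Aug 19 2004 6:00 PM + 12 h = Aug 20 2004 6:00 AM.
Aug 20 2004 6:00 AM + 12 h = Aug 20 2004 6:00 PM.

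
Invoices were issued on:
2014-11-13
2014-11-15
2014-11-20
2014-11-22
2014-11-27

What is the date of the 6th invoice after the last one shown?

Every event lands on a Thursday or Saturday (gaps cycle 2, 5, 2, 5).
So the schedule is: every Thursday and Saturday.
Next Saturday: 2014-11-29.
Next Thursday: 2014-12-04.
The following Saturday is 2014-12-06.
The following Thursday is 2014-12-11.
Next Saturday: 2014-12-13.
The following Thursday is 2014-12-18.

2014-12-18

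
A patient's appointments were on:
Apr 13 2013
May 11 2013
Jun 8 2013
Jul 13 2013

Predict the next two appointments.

All dates are Saturdays, 28, 28, 35 days apart.
Specifically, the 2nd Saturday of each month.
August 2013 — 2nd Saturday is Aug 10 2013.
2nd Saturday of September 2013: Sep 14 2013.

Aug 10 2013, Sep 14 2013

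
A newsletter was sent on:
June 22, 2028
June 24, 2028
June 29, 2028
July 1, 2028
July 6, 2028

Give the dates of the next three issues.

The gap pattern 2, 5, 2, 5 repeats every 2 events.
These are the Thursdays and Saturdays of each week.
The following Saturday is July 8, 2028.
Next Thursday: July 13, 2028.
The following Saturday is July 15, 2028.

July 8, 2028; July 13, 2028; July 15, 2028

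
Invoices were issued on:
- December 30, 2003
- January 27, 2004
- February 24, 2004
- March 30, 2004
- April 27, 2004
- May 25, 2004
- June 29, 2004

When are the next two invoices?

July 27, 2004; August 31, 2004

All Tuesdays; the gaps (28, 28, 35, 28, 28, 35) vary with month length.
This is the last Tuesday of each month.
July 2004 ends with Tuesday July 27, 2004.
August 2004 ends with Tuesday August 31, 2004.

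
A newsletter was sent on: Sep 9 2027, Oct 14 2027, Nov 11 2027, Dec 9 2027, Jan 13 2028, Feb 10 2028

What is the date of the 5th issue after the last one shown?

Jul 13 2028

All dates are Thursdays, 35, 28, 28, 35, 28 days apart.
Specifically, the 2nd Thursday of each month.
2nd Thursday of March 2028: Mar 9 2028.
April 2028 — 2nd Thursday is Apr 13 2028.
2nd Thursday of May 2028: May 11 2028.
2nd Thursday of June 2028: Jun 8 2028.
2nd Thursday of July 2028: Jul 13 2028.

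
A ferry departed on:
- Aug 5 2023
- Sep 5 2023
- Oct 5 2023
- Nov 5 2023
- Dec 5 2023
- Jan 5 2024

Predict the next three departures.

The day-of-month is always 5 (31, 30, 31, 30, 31 days between events).
So this recurs on the 5th of each month.
February 2024: Feb 5 2024.
March 2024: Mar 5 2024.
April 2024: Apr 5 2024.

Feb 5 2024, Mar 5 2024, Apr 5 2024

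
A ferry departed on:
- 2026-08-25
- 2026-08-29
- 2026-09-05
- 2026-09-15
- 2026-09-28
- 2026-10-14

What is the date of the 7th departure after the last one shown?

2027-04-28

Gaps: 4, 7, 10, 13, 16 days — each gap is 3 larger than the previous one.
Next gap: 19 days. 2026-10-14 + 19 days = 2026-11-02.
Next gap: 22 days. 2026-11-02 + 22 days = 2026-11-24.
Next gap: 25 days. 2026-11-24 + 25 days = 2026-12-19.
Next gap: 28 days. 2026-12-19 + 28 days = 2027-01-16.
Next gap: 31 days. 2027-01-16 + 31 days = 2027-02-16.
Next gap: 34 days. 2027-02-16 + 34 days = 2027-03-22.
Next gap: 37 days. 2027-03-22 + 37 days = 2027-04-28.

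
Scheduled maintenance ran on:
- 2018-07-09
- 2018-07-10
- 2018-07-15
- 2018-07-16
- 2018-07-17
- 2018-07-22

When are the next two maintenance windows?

Gaps: 1, 5, 1, 1, 5 days — not constant, but cyclic with period 3.
The events fall on every Monday, Tuesday and Sunday.
Next Monday: 2018-07-23.
The following Tuesday is 2018-07-24.

2018-07-23, 2018-07-24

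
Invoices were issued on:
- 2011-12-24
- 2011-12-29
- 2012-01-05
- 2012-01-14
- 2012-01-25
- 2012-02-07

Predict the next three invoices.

2012-02-22, 2012-03-10, 2012-03-29

Gaps: 5, 7, 9, 11, 13 days — each gap is 2 larger than the previous one.
Next gap: 15 days. 2012-02-07 + 15 days = 2012-02-22.
Next gap: 17 days. 2012-02-22 + 17 days = 2012-03-10.
Next gap: 19 days. 2012-03-10 + 19 days = 2012-03-29.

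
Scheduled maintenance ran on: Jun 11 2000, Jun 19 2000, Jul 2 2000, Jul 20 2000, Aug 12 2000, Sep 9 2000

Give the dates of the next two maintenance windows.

Oct 12 2000, Nov 19 2000

The spacing grows by 5 each time: 8, 13, 18, 23, 28 days.
Next gap: 33 days. Sep 9 2000 + 33 days = Oct 12 2000.
Next gap: 38 days. Oct 12 2000 + 38 days = Nov 19 2000.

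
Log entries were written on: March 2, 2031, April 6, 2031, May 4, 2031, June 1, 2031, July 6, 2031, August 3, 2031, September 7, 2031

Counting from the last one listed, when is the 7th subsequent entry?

April 4, 2032

Gaps: 35, 28, 28, 35, 28, 35 days — a mix of 28 and 35. Every date is a Sunday.
Each is the 1st Sunday of its month.
1st Sunday of October 2031: October 5, 2031.
1st Sunday of November 2031: November 2, 2031.
1st Sunday of December 2031: December 7, 2031.
1st Sunday of January 2032: January 4, 2032.
1st Sunday of February 2032: February 1, 2032.
1st Sunday of March 2032: March 7, 2032.
April 2032 — 1st Sunday is April 4, 2032.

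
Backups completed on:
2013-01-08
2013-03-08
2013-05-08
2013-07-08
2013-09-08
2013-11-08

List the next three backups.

Each date is the 8th; the gaps (59, 61, 61, 62, 61) track the month lengths.
The rule is the 8th of every 2 months.
Next: January 2014 → 2014-01-08.
March 2014: 2014-03-08.
Next: May 2014 → 2014-05-08.

2014-01-08, 2014-03-08, 2014-05-08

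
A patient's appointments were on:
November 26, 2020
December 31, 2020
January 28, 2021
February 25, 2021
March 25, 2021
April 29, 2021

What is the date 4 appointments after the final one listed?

August 26, 2021

Every date is a Thursday; gaps 35, 28, 28, 28, 35 days.
Each is the last Thursday of its month (at least one falls on the 29th or later, ruling out '4th Thursday').
Last Thursday of May 2021: May 27, 2021.
Last Thursday of June 2021: June 24, 2021.
July 2021 ends with Thursday July 29, 2021.
August 2021 ends with Thursday August 26, 2021.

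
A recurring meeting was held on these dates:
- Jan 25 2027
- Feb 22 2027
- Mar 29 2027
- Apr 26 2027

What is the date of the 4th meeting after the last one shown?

These are Mondays with 28, 35, 28-day gaps.
Each is the final Monday of its month — Mar 29 2027 is past the 28th, so '4th Monday' doesn't fit.
May 2027 ends with Monday May 31 2027.
June 2027 ends with Monday Jun 28 2027.
Last Monday of July 2027: Jul 26 2027.
Last Monday of August 2027: Aug 30 2027.

Aug 30 2027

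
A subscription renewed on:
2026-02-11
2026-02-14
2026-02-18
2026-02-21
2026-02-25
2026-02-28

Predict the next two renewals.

The gap pattern 3, 4, 3, 4, 3 repeats every 2 events.
These are the Wednesdays and Saturdays of each week.
Next Wednesday: 2026-03-04.
The following Saturday is 2026-03-07.

2026-03-04, 2026-03-07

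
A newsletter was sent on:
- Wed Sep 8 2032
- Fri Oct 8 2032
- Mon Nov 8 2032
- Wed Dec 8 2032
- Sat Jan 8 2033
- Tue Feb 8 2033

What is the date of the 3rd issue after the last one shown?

Gaps: 30, 31, 30, 31, 31 days — not constant. Every event is on the 8th of the month.
Pattern: the 8th of each month.
March 2033: Tue Mar 8 2033.
Next: April 2033 → Fri Apr 8 2033.
Next: May 2033 → Sun May 8 2033.

Sun May 8 2033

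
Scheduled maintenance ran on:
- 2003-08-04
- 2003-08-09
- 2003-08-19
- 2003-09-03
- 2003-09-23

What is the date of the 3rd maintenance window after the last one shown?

2003-12-22

The spacing grows by 5 each time: 5, 10, 15, 20 days.
Next gap: 25 days. 2003-09-23 + 25 days = 2003-10-18.
Next gap: 30 days. 2003-10-18 + 30 days = 2003-11-17.
Next gap: 35 days. 2003-11-17 + 35 days = 2003-12-22.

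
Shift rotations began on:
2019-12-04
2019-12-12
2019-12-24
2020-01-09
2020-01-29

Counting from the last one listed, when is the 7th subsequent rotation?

Intervals are 8, 12, 16, 20 days — an arithmetic progression with common difference 4.
Next gap: 24 days. 2020-01-29 + 24 days = 2020-02-22.
Next gap: 28 days. 2020-02-22 + 28 days = 2020-03-21.
Next gap: 32 days. 2020-03-21 + 32 days = 2020-04-22.
Next gap: 36 days. 2020-04-22 + 36 days = 2020-05-28.
Next gap: 40 days. 2020-05-28 + 40 days = 2020-07-07.
Next gap: 44 days. 2020-07-07 + 44 days = 2020-08-20.
Next gap: 48 days. 2020-08-20 + 48 days = 2020-10-07.

2020-10-07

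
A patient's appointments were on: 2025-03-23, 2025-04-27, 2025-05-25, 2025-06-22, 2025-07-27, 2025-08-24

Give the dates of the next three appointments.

All dates are Sundays, 35, 28, 28, 35, 28 days apart.
Specifically, the 4th Sunday of each month.
4th Sunday of September 2025: 2025-09-28.
4th Sunday of October 2025: 2025-10-26.
4th Sunday of November 2025: 2025-11-23.

2025-09-28, 2025-10-26, 2025-11-23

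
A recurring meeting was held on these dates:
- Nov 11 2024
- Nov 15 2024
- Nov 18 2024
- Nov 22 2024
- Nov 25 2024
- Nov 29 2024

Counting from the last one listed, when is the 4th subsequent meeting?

Dec 13 2024

Every event lands on a Monday or Friday (gaps cycle 4, 3, 4, 3, 4).
So the schedule is: every Monday and Friday.
The following Monday is Dec 2 2024.
Next Friday: Dec 6 2024.
Next Monday: Dec 9 2024.
The following Friday is Dec 13 2024.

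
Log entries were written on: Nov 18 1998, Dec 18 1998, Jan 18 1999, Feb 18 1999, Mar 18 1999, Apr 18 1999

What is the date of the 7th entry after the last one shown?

The day-of-month is always 18 (30, 31, 31, 28, 31 days between events).
So this recurs on the 18th of each month.
Next: May 1999 → May 18 1999.
Next: June 1999 → Jun 18 1999.
Next: July 1999 → Jul 18 1999.
August 1999: Aug 18 1999.
Next: September 1999 → Sep 18 1999.
October 1999: Oct 18 1999.
Next: November 1999 → Nov 18 1999.

Nov 18 1999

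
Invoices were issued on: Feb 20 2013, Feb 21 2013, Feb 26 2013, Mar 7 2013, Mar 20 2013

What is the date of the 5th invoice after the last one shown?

Jul 23 2013

The spacing grows by 4 each time: 1, 5, 9, 13 days.
Next gap: 17 days. Mar 20 2013 + 17 days = Apr 6 2013.
Next gap: 21 days. Apr 6 2013 + 21 days = Apr 27 2013.
Next gap: 25 days. Apr 27 2013 + 25 days = May 22 2013.
Next gap: 29 days. May 22 2013 + 29 days = Jun 20 2013.
Next gap: 33 days. Jun 20 2013 + 33 days = Jul 23 2013.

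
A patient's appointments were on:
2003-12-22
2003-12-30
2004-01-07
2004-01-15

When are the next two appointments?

The spacing is 8, 8, 8 days — always 8 days.
2004-01-15 + 8 days = 2004-01-23.
2004-01-23 + 8 days = 2004-01-31.

2004-01-23, 2004-01-31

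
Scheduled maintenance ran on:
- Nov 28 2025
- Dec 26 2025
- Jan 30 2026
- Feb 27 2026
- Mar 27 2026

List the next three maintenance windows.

Apr 24 2026, May 29 2026, Jun 26 2026

These are Fridays with 28, 35, 28, 28-day gaps.
Each is the final Friday of its month — Jan 30 2026 is past the 28th, so '4th Friday' doesn't fit.
April 2026 ends with Friday Apr 24 2026.
Last Friday of May 2026: May 29 2026.
June 2026 ends with Friday Jun 26 2026.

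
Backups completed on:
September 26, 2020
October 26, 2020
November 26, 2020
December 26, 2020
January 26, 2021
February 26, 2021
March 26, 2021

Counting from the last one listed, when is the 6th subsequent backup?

Each date is the 26th; the gaps (30, 31, 30, 31, 31, 28) track the month lengths.
The rule is the 26th of each month.
Next: April 2021 → April 26, 2021.
Next: May 2021 → May 26, 2021.
Next: June 2021 → June 26, 2021.
Next: July 2021 → July 26, 2021.
August 2021: August 26, 2021.
September 2021: September 26, 2021.

September 26, 2021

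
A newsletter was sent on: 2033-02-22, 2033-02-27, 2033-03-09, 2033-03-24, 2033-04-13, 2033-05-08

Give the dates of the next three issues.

Intervals are 5, 10, 15, 20, 25 days — an arithmetic progression with common difference 5.
Next gap: 30 days. 2033-05-08 + 30 days = 2033-06-07.
Next gap: 35 days. 2033-06-07 + 35 days = 2033-07-12.
Next gap: 40 days. 2033-07-12 + 40 days = 2033-08-21.

2033-06-07, 2033-07-12, 2033-08-21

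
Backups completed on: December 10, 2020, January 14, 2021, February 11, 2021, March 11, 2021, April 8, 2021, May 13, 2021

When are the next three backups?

June 10, 2021; July 8, 2021; August 12, 2021

Gaps: 35, 28, 28, 28, 35 days — a mix of 28 and 35. Every date is a Thursday.
Each is the 2nd Thursday of its month.
June 2021 — 2nd Thursday is June 10, 2021.
2nd Thursday of July 2021: July 8, 2021.
August 2021 — 2nd Thursday is August 12, 2021.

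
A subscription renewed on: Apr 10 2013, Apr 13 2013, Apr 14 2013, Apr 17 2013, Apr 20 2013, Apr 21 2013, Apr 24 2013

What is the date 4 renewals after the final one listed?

Every event lands on a Wednesday or Saturday or Sunday (gaps cycle 3, 1, 3, 3, 1, 3).
So the schedule is: every Wednesday, Saturday and Sunday.
Next Saturday: Apr 27 2013.
Next Sunday: Apr 28 2013.
Next Wednesday: May 1 2013.
Next Saturday: May 4 2013.

May 4 2013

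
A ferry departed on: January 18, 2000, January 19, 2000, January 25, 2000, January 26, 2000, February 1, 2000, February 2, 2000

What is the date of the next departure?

February 8, 2000

The gap pattern 1, 6, 1, 6, 1 repeats every 2 events.
These are the Tuesdays and Wednesdays of each week.
The following Tuesday is February 8, 2000.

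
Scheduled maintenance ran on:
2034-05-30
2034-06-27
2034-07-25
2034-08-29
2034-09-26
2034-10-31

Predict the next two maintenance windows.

2034-11-28, 2034-12-26

These are Tuesdays with 28, 28, 35, 28, 35-day gaps.
Each is the final Tuesday of its month — 2034-05-30 is past the 28th, so '4th Tuesday' doesn't fit.
November 2034 ends with Tuesday 2034-11-28.
Last Tuesday of December 2034: 2034-12-26.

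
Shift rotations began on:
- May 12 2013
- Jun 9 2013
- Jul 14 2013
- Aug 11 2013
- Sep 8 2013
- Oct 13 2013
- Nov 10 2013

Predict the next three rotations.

Dec 8 2013, Jan 12 2014, Feb 9 2014

These are Sundays at 28- or 35-day spacing (28, 35, 28, 28, 35, 28).
The pattern: 2nd Sunday of the month.
2nd Sunday of December 2013: Dec 8 2013.
2nd Sunday of January 2014: Jan 12 2014.
2nd Sunday of February 2014: Feb 9 2014.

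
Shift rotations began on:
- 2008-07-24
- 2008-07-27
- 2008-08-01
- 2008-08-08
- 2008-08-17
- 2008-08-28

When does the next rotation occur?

2008-09-10

Intervals are 3, 5, 7, 9, 11 days — an arithmetic progression with common difference 2.
Next gap: 13 days. 2008-08-28 + 13 days = 2008-09-10.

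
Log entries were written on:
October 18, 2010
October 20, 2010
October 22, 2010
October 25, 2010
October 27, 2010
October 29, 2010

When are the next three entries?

Every event lands on a Monday or Wednesday or Friday (gaps cycle 2, 2, 3, 2, 2).
So the schedule is: every Monday, Wednesday and Friday.
Next Monday: November 1, 2010.
Next Wednesday: November 3, 2010.
Next Friday: November 5, 2010.

November 1, 2010; November 3, 2010; November 5, 2010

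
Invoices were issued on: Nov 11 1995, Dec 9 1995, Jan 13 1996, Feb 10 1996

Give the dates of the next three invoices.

All dates are Saturdays, 28, 35, 28 days apart.
Specifically, the 2nd Saturday of each month.
2nd Saturday of March 1996: Mar 9 1996.
April 1996 — 2nd Saturday is Apr 13 1996.
2nd Saturday of May 1996: May 11 1996.

Mar 9 1996, Apr 13 1996, May 11 1996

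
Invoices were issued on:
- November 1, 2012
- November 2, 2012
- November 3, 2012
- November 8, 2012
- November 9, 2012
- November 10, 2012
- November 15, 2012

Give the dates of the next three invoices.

November 16, 2012; November 17, 2012; November 22, 2012

Every event lands on a Thursday or Friday or Saturday (gaps cycle 1, 1, 5, 1, 1, 5).
So the schedule is: every Thursday, Friday and Saturday.
The following Friday is November 16, 2012.
Next Saturday: November 17, 2012.
Next Thursday: November 22, 2012.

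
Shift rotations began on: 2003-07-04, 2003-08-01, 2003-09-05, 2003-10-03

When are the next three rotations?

Gaps: 28, 35, 28 days — a mix of 28 and 35. Every date is a Friday.
Each is the 1st Friday of its month.
1st Friday of November 2003: 2003-11-07.
1st Friday of December 2003: 2003-12-05.
January 2004 — 1st Friday is 2004-01-02.

2003-11-07, 2003-12-05, 2004-01-02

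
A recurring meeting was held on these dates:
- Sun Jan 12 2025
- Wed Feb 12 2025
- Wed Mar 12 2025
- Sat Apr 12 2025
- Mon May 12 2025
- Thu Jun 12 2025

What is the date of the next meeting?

Sat Jul 12 2025

The day-of-month is always 12 (31, 28, 31, 30, 31 days between events).
So this recurs on the 12th of each month.
Next: July 2025 → Sat Jul 12 2025.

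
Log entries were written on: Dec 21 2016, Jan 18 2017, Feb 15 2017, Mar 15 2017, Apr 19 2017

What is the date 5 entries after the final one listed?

All dates are Wednesdays, 28, 28, 28, 35 days apart.
Specifically, the 3rd Wednesday of each month.
3rd Wednesday of May 2017: May 17 2017.
June 2017 — 3rd Wednesday is Jun 21 2017.
3rd Wednesday of July 2017: Jul 19 2017.
August 2017 — 3rd Wednesday is Aug 16 2017.
September 2017 — 3rd Wednesday is Sep 20 2017.

Sep 20 2017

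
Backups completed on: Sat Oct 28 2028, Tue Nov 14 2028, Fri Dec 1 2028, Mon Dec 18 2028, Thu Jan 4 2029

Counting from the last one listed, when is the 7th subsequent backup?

Thu May 3 2029

Every event comes 17 days after the last (17, 17, 17, 17).
Thu Jan 4 2029 + 17 days = Sun Jan 21 2029.
Sun Jan 21 2029 + 17 days = Wed Feb 7 2029.
Wed Feb 7 2029 + 17 days = Sat Feb 24 2029.
Sat Feb 24 2029 + 17 days = Tue Mar 13 2029.
Tue Mar 13 2029 + 17 days = Fri Mar 30 2029.
Fri Mar 30 2029 + 17 days = Mon Apr 16 2029.
Mon Apr 16 2029 + 17 days = Thu May 3 2029.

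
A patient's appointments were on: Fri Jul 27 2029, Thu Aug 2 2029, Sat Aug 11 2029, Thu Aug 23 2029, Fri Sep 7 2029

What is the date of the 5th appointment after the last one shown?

Sat Jan 5 2030

The spacing grows by 3 each time: 6, 9, 12, 15 days.
Next gap: 18 days. Fri Sep 7 2029 + 18 days = Tue Sep 25 2029.
Next gap: 21 days. Tue Sep 25 2029 + 21 days = Tue Oct 16 2029.
Next gap: 24 days. Tue Oct 16 2029 + 24 days = Fri Nov 9 2029.
Next gap: 27 days. Fri Nov 9 2029 + 27 days = Thu Dec 6 2029.
Next gap: 30 days. Thu Dec 6 2029 + 30 days = Sat Jan 5 2030.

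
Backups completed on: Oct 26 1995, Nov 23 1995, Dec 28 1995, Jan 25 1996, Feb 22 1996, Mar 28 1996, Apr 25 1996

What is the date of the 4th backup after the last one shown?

Aug 22 1996

All dates are Thursdays, 28, 35, 28, 28, 35, 28 days apart.
Specifically, the 4th Thursday of each month.
4th Thursday of May 1996: May 23 1996.
4th Thursday of June 1996: Jun 27 1996.
4th Thursday of July 1996: Jul 25 1996.
August 1996 — 4th Thursday is Aug 22 1996.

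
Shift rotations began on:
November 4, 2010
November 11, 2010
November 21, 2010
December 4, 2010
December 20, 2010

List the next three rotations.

January 8, 2011; January 30, 2011; February 24, 2011

Gaps: 7, 10, 13, 16 days — each gap is 3 larger than the previous one.
Next gap: 19 days. December 20, 2010 + 19 days = January 8, 2011.
Next gap: 22 days. January 8, 2011 + 22 days = January 30, 2011.
Next gap: 25 days. January 30, 2011 + 25 days = February 24, 2011.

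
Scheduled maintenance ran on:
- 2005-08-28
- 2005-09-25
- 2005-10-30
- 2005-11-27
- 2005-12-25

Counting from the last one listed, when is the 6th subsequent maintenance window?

These are Sundays with 28, 35, 28, 28-day gaps.
Each is the final Sunday of its month — 2005-10-30 is past the 28th, so '4th Sunday' doesn't fit.
Last Sunday of January 2006: 2006-01-29.
Last Sunday of February 2006: 2006-02-26.
March 2006 ends with Sunday 2006-03-26.
Last Sunday of April 2006: 2006-04-30.
May 2006 ends with Sunday 2006-05-28.
June 2006 ends with Sunday 2006-06-25.

2006-06-25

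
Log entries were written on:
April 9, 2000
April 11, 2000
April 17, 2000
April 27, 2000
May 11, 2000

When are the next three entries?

May 29, 2000; June 20, 2000; July 16, 2000

Gaps: 2, 6, 10, 14 days — each gap is 4 larger than the previous one.
Next gap: 18 days. May 11, 2000 + 18 days = May 29, 2000.
Next gap: 22 days. May 29, 2000 + 22 days = June 20, 2000.
Next gap: 26 days. June 20, 2000 + 26 days = July 16, 2000.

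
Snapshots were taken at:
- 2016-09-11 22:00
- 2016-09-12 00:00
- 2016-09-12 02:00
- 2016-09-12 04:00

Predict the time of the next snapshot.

The interval is a steady 2 hours (2, 2, 2).
2016-09-12 04:00 + 2 h = 2016-09-12 06:00.

2016-09-12 06:00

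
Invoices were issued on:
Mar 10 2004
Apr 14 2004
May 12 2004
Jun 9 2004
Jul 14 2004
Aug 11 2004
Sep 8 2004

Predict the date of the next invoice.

All dates are Wednesdays, 35, 28, 28, 35, 28, 28 days apart.
Specifically, the 2nd Wednesday of each month.
2nd Wednesday of October 2004: Oct 13 2004.

Oct 13 2004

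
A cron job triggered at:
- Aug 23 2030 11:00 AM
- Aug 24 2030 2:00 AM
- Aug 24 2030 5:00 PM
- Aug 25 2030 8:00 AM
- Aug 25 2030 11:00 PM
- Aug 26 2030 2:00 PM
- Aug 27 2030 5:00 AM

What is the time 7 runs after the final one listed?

Spacing: 15, 15, 15, 15, 15, 15 h — constant 15 h.
Aug 27 2030 5:00 AM + 15 h = Aug 27 2030 8:00 PM.
Aug 27 2030 8:00 PM + 15 h = Aug 28 2030 11:00 AM.
Aug 28 2030 11:00 AM + 15 h = Aug 29 2030 2:00 AM.
Aug 29 2030 2:00 AM + 15 h = Aug 29 2030 5:00 PM.
Aug 29 2030 5:00 PM + 15 h = Aug 30 2030 8:00 AM.
Aug 30 2030 8:00 AM + 15 h = Aug 30 2030 11:00 PM.
Aug 30 2030 11:00 PM + 15 h = Aug 31 2030 2:00 PM.

Aug 31 2030 2:00 PM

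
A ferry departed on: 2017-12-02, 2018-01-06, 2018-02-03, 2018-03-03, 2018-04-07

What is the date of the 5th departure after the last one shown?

These are Saturdays at 28- or 35-day spacing (35, 28, 28, 35).
The pattern: 1st Saturday of the month.
1st Saturday of May 2018: 2018-05-05.
1st Saturday of June 2018: 2018-06-02.
July 2018 — 1st Saturday is 2018-07-07.
1st Saturday of August 2018: 2018-08-04.
September 2018 — 1st Saturday is 2018-09-01.

2018-09-01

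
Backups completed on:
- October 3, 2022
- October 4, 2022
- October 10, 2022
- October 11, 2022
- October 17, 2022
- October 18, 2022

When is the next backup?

October 24, 2022

Every event lands on a Monday or Tuesday (gaps cycle 1, 6, 1, 6, 1).
So the schedule is: every Monday and Tuesday.
Next Monday: October 24, 2022.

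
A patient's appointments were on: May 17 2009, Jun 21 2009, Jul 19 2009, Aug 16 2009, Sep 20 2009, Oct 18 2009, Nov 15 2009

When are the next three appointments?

All dates are Sundays, 35, 28, 28, 35, 28, 28 days apart.
Specifically, the 3rd Sunday of each month.
December 2009 — 3rd Sunday is Dec 20 2009.
3rd Sunday of January 2010: Jan 17 2010.
February 2010 — 3rd Sunday is Feb 21 2010.

Dec 20 2009, Jan 17 2010, Feb 21 2010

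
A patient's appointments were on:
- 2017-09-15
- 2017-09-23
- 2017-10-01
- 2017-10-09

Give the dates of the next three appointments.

Every event comes 8 days after the last (8, 8, 8).
2017-10-09 + 8 days = 2017-10-17.
2017-10-17 + 8 days = 2017-10-25.
2017-10-25 + 8 days = 2017-11-02.

2017-10-17, 2017-10-25, 2017-11-02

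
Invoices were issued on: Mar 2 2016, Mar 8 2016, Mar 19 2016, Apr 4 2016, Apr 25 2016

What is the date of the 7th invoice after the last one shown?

Feb 6 2017

Intervals are 6, 11, 16, 21 days — an arithmetic progression with common difference 5.
Next gap: 26 days. Apr 25 2016 + 26 days = May 21 2016.
Next gap: 31 days. May 21 2016 + 31 days = Jun 21 2016.
Next gap: 36 days. Jun 21 2016 + 36 days = Jul 27 2016.
Next gap: 41 days. Jul 27 2016 + 41 days = Sep 6 2016.
Next gap: 46 days. Sep 6 2016 + 46 days = Oct 22 2016.
Next gap: 51 days. Oct 22 2016 + 51 days = Dec 12 2016.
Next gap: 56 days. Dec 12 2016 + 56 days = Feb 6 2017.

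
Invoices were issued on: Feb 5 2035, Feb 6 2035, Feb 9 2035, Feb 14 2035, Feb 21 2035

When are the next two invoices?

Intervals are 1, 3, 5, 7 days — an arithmetic progression with common difference 2.
Next gap: 9 days. Feb 21 2035 + 9 days = Mar 2 2035.
Next gap: 11 days. Mar 2 2035 + 11 days = Mar 13 2035.

Mar 2 2035, Mar 13 2035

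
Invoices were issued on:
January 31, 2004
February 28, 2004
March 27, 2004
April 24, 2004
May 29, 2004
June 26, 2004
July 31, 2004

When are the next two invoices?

August 28, 2004; September 25, 2004

All Saturdays; the gaps (28, 28, 28, 35, 28, 35) vary with month length.
This is the last Saturday of each month.
August 2004 ends with Saturday August 28, 2004.
September 2004 ends with Saturday September 25, 2004.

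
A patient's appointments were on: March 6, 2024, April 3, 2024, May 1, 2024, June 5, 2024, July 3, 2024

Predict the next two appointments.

These are Wednesdays at 28- or 35-day spacing (28, 28, 35, 28).
The pattern: 1st Wednesday of the month.
August 2024 — 1st Wednesday is August 7, 2024.
September 2024 — 1st Wednesday is September 4, 2024.

August 7, 2024; September 4, 2024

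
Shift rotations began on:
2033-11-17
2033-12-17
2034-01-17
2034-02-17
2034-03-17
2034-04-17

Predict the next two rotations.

Gaps: 30, 31, 31, 28, 31 days — not constant. Every event is on the 17th of the month.
Pattern: the 17th of each month.
Next: May 2034 → 2034-05-17.
Next: June 2034 → 2034-06-17.

2034-05-17, 2034-06-17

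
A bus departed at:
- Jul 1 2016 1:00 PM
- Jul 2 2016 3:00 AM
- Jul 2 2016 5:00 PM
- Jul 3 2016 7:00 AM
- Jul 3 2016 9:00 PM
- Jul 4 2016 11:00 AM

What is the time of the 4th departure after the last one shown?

Spacing: 14, 14, 14, 14, 14 h — constant 14 h.
Jul 4 2016 11:00 AM + 14 h = Jul 5 2016 1:00 AM.
Jul 5 2016 1:00 AM + 14 h = Jul 5 2016 3:00 PM.
Jul 5 2016 3:00 PM + 14 h = Jul 6 2016 5:00 AM.
Jul 6 2016 5:00 AM + 14 h = Jul 6 2016 7:00 PM.

Jul 6 2016 7:00 PM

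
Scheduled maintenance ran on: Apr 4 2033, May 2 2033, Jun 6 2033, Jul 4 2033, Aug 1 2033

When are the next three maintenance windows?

All dates are Mondays, 28, 35, 28, 28 days apart.
Specifically, the 1st Monday of each month.
September 2033 — 1st Monday is Sep 5 2033.
1st Monday of October 2033: Oct 3 2033.
1st Monday of November 2033: Nov 7 2033.

Sep 5 2033, Oct 3 2033, Nov 7 2033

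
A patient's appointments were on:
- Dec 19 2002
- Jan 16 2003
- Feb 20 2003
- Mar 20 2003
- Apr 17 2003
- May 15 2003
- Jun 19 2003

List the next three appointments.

These are Thursdays at 28- or 35-day spacing (28, 35, 28, 28, 28, 35).
The pattern: 3rd Thursday of the month.
3rd Thursday of July 2003: Jul 17 2003.
3rd Thursday of August 2003: Aug 21 2003.
September 2003 — 3rd Thursday is Sep 18 2003.

Jul 17 2003, Aug 21 2003, Sep 18 2003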